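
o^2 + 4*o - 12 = (o - 2)*(o + 6)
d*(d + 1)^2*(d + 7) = d^4 + 9*d^3 + 15*d^2 + 7*d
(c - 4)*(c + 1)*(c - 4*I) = c^3 - 3*c^2 - 4*I*c^2 - 4*c + 12*I*c + 16*I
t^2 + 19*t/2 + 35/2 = (t + 5/2)*(t + 7)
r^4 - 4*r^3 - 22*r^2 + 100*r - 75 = (r - 5)*(r - 3)*(r - 1)*(r + 5)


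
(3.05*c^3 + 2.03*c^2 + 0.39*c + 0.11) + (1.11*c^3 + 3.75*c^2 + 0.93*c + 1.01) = 4.16*c^3 + 5.78*c^2 + 1.32*c + 1.12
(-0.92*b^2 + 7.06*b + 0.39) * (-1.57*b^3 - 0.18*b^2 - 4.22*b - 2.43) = 1.4444*b^5 - 10.9186*b^4 + 1.9993*b^3 - 27.6278*b^2 - 18.8016*b - 0.9477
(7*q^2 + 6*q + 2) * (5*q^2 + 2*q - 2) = 35*q^4 + 44*q^3 + 8*q^2 - 8*q - 4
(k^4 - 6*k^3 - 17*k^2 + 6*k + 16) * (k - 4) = k^5 - 10*k^4 + 7*k^3 + 74*k^2 - 8*k - 64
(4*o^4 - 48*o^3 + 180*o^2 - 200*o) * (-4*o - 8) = -16*o^5 + 160*o^4 - 336*o^3 - 640*o^2 + 1600*o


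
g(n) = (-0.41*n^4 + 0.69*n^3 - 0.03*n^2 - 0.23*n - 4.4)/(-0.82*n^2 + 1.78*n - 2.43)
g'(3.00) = 2.70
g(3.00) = 4.46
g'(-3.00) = -2.52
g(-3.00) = 3.68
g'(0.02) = 1.44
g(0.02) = 1.84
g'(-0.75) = 0.39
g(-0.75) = 1.10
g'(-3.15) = -2.69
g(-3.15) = 4.07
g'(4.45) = 4.62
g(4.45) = 9.86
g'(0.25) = 1.54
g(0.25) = 2.19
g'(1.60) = -0.37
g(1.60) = 2.80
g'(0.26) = 1.54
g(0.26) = 2.20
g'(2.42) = 1.52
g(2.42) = 3.22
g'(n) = (1.64*n - 1.78)*(-0.41*n^4 + 0.69*n^3 - 0.03*n^2 - 0.23*n - 4.4)/(-0.82*n^2 + 1.78*n - 2.43)^2 + (-1.64*n^3 + 2.07*n^2 - 0.06*n - 0.23)/(-0.82*n^2 + 1.78*n - 2.43) = (0.6724*n^5 - 2.7552*n^4 + 6.4416*n^3 - 5.2721*n^2 - 7.0702*n + 8.3909)/(0.6724*n^4 - 2.9192*n^3 + 7.1536*n^2 - 8.6508*n + 5.9049)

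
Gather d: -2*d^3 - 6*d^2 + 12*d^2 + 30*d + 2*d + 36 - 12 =-2*d^3 + 6*d^2 + 32*d + 24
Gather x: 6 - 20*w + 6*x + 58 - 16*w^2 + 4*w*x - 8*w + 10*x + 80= -16*w^2 - 28*w + x*(4*w + 16) + 144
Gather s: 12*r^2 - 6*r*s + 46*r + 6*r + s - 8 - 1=12*r^2 + 52*r + s*(1 - 6*r) - 9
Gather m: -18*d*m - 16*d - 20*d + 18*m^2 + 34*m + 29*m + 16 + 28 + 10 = -36*d + 18*m^2 + m*(63 - 18*d) + 54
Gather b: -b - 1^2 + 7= 6 - b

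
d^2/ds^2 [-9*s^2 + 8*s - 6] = -18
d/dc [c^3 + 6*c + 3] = 3*c^2 + 6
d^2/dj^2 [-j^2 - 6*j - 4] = -2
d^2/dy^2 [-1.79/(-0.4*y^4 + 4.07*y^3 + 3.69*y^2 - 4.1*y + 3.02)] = ((-8.592*y^2 + 43.7118*y + 13.2102)*(-0.4*y^4 + 4.07*y^3 + 3.69*y^2 - 4.1*y + 3.02) - 1.79*(1.6*y^3 - 12.21*y^2 - 7.38*y + 4.1)*(3.2*y^3 - 24.42*y^2 - 14.76*y + 8.2))/(-0.4*y^4 + 4.07*y^3 + 3.69*y^2 - 4.1*y + 3.02)^3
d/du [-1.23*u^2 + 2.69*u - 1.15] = 2.69 - 2.46*u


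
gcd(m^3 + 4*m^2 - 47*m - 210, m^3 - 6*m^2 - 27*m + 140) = m^2 - 2*m - 35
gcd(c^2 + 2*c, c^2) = c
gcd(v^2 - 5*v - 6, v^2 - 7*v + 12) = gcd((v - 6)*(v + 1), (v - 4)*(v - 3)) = 1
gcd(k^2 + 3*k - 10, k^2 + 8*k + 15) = k + 5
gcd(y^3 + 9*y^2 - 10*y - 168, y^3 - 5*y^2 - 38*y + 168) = y^2 + 2*y - 24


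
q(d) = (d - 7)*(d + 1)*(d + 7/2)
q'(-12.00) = 464.00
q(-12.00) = -1776.50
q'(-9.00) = 260.00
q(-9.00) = -704.00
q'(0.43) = -29.60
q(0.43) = -36.92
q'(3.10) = -14.67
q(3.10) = -105.53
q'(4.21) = 4.12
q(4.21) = -112.07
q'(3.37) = -10.78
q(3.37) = -108.98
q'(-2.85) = 10.62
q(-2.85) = 11.84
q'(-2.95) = 12.86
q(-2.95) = 10.67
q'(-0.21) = -26.82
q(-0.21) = -18.74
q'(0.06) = -28.29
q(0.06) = -26.19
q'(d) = (d - 7)*(d + 1) + (d - 7)*(d + 7/2) + (d + 1)*(d + 7/2)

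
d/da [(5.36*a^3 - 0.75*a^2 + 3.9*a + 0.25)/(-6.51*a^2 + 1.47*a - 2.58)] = (-34.8936*a^4 + 15.7584*a^3 - 17.1999*a^2 + 7.125*a - 10.4295)/(42.3801*a^4 - 19.1394*a^3 + 35.7525*a^2 - 7.5852*a + 6.6564)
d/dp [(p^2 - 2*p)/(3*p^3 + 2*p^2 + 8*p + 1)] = (-3*p^4 + 12*p^3 + 12*p^2 + 2*p - 2)/(9*p^6 + 12*p^5 + 52*p^4 + 38*p^3 + 68*p^2 + 16*p + 1)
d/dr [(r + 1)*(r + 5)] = 2*r + 6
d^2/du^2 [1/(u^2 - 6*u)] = 2*(-u*(u - 6) + 4*(u - 3)^2)/(u^3*(u - 6)^3)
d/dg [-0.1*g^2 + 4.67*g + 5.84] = 4.67 - 0.2*g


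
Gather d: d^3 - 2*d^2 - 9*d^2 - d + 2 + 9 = d^3 - 11*d^2 - d + 11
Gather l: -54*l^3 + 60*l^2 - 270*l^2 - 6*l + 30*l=-54*l^3 - 210*l^2 + 24*l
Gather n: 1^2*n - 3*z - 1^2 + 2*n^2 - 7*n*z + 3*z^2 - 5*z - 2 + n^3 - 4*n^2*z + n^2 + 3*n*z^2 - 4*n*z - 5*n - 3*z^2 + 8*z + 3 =n^3 + n^2*(3 - 4*z) + n*(3*z^2 - 11*z - 4)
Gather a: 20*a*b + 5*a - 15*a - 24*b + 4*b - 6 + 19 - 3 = a*(20*b - 10) - 20*b + 10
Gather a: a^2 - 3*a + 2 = a^2 - 3*a + 2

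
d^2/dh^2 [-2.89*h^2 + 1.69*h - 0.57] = -5.78000000000000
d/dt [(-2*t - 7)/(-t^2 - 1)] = 2*(-t^2 - 7*t + 1)/(t^4 + 2*t^2 + 1)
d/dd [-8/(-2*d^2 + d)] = 8*(1 - 4*d)/(d^2*(2*d - 1)^2)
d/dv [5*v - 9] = 5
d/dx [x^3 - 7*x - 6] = 3*x^2 - 7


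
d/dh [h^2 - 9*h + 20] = 2*h - 9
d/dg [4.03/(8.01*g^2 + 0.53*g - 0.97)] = (-64.5606*g - 2.1359)/(8.01*g^2 + 0.53*g - 0.97)^2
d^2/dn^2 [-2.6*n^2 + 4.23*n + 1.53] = -5.20000000000000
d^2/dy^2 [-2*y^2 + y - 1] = -4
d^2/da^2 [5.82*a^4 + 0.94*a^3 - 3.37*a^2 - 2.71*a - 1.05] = 69.84*a^2 + 5.64*a - 6.74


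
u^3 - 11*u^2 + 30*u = u*(u - 6)*(u - 5)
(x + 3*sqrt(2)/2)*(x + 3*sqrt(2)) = x^2 + 9*sqrt(2)*x/2 + 9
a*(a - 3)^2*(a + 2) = a^4 - 4*a^3 - 3*a^2 + 18*a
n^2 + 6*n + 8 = (n + 2)*(n + 4)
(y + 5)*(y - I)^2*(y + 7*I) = y^4 + 5*y^3 + 5*I*y^3 + 13*y^2 + 25*I*y^2 + 65*y - 7*I*y - 35*I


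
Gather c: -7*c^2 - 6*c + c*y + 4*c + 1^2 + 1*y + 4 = -7*c^2 + c*(y - 2) + y + 5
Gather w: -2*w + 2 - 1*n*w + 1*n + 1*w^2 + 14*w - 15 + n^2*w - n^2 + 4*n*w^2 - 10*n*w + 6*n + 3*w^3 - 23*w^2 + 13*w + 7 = -n^2 + 7*n + 3*w^3 + w^2*(4*n - 22) + w*(n^2 - 11*n + 25) - 6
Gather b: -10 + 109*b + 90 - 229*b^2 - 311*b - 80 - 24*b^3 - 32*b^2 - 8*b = -24*b^3 - 261*b^2 - 210*b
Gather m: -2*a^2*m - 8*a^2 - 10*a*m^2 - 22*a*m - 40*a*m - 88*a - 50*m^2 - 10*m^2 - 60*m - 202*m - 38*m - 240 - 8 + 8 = -8*a^2 - 88*a + m^2*(-10*a - 60) + m*(-2*a^2 - 62*a - 300) - 240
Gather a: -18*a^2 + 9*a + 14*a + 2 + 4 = -18*a^2 + 23*a + 6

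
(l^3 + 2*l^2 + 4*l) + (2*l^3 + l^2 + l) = 3*l^3 + 3*l^2 + 5*l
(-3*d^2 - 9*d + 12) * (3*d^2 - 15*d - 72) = -9*d^4 + 18*d^3 + 387*d^2 + 468*d - 864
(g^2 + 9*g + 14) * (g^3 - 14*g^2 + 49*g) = g^5 - 5*g^4 - 63*g^3 + 245*g^2 + 686*g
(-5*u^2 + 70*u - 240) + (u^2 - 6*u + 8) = -4*u^2 + 64*u - 232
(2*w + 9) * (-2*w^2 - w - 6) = -4*w^3 - 20*w^2 - 21*w - 54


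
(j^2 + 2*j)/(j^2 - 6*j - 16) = j/(j - 8)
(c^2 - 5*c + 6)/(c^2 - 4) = (c - 3)/(c + 2)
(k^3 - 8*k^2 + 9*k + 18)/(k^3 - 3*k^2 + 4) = (k^2 - 9*k + 18)/(k^2 - 4*k + 4)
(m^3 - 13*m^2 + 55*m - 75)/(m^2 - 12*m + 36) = (m^3 - 13*m^2 + 55*m - 75)/(m^2 - 12*m + 36)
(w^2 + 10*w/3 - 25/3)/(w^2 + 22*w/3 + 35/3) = (3*w - 5)/(3*w + 7)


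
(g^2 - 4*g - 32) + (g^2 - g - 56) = 2*g^2 - 5*g - 88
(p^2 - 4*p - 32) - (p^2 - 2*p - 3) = -2*p - 29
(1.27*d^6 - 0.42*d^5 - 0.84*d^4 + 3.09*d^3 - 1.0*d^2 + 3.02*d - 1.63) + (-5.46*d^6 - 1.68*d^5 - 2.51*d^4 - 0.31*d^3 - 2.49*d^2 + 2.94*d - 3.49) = -4.19*d^6 - 2.1*d^5 - 3.35*d^4 + 2.78*d^3 - 3.49*d^2 + 5.96*d - 5.12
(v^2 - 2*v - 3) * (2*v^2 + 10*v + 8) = 2*v^4 + 6*v^3 - 18*v^2 - 46*v - 24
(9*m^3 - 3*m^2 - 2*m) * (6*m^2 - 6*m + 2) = 54*m^5 - 72*m^4 + 24*m^3 + 6*m^2 - 4*m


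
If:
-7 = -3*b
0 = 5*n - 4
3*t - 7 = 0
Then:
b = 7/3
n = 4/5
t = 7/3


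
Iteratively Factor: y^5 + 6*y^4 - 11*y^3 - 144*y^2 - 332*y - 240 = (y - 5)*(y^4 + 11*y^3 + 44*y^2 + 76*y + 48) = (y - 5)*(y + 2)*(y^3 + 9*y^2 + 26*y + 24) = (y - 5)*(y + 2)*(y + 4)*(y^2 + 5*y + 6) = (y - 5)*(y + 2)^2*(y + 4)*(y + 3)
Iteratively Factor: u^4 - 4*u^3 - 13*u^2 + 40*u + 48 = (u - 4)*(u^3 - 13*u - 12) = (u - 4)*(u + 1)*(u^2 - u - 12) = (u - 4)^2*(u + 1)*(u + 3)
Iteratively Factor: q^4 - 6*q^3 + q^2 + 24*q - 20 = (q - 1)*(q^3 - 5*q^2 - 4*q + 20) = (q - 1)*(q + 2)*(q^2 - 7*q + 10) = (q - 2)*(q - 1)*(q + 2)*(q - 5)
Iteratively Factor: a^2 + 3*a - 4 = (a - 1)*(a + 4)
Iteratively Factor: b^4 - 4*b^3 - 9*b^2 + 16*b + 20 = (b - 5)*(b^3 + b^2 - 4*b - 4) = (b - 5)*(b + 2)*(b^2 - b - 2) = (b - 5)*(b + 1)*(b + 2)*(b - 2)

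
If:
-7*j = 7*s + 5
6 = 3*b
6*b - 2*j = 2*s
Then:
No Solution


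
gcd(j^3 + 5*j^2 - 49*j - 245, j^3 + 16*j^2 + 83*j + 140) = j^2 + 12*j + 35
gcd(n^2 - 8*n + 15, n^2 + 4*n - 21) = n - 3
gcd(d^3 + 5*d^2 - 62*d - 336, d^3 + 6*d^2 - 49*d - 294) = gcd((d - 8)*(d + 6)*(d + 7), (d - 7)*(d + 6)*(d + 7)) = d^2 + 13*d + 42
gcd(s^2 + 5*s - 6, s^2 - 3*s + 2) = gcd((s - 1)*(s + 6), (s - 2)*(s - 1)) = s - 1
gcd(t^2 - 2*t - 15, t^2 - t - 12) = t + 3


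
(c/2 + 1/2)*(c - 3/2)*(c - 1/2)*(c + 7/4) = c^4/2 + 3*c^3/8 - 3*c^2/2 - 23*c/32 + 21/32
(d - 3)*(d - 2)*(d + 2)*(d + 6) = d^4 + 3*d^3 - 22*d^2 - 12*d + 72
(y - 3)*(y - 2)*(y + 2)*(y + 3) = y^4 - 13*y^2 + 36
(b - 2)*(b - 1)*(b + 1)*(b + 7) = b^4 + 5*b^3 - 15*b^2 - 5*b + 14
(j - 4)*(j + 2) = j^2 - 2*j - 8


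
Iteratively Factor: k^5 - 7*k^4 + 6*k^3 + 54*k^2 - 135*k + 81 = (k - 3)*(k^4 - 4*k^3 - 6*k^2 + 36*k - 27) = (k - 3)*(k - 1)*(k^3 - 3*k^2 - 9*k + 27) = (k - 3)^2*(k - 1)*(k^2 - 9) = (k - 3)^2*(k - 1)*(k + 3)*(k - 3)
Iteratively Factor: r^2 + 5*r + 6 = (r + 2)*(r + 3)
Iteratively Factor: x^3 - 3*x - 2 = (x + 1)*(x^2 - x - 2) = (x - 2)*(x + 1)*(x + 1)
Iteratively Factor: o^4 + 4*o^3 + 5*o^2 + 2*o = (o)*(o^3 + 4*o^2 + 5*o + 2) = o*(o + 1)*(o^2 + 3*o + 2) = o*(o + 1)*(o + 2)*(o + 1)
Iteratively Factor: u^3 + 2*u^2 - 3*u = (u - 1)*(u^2 + 3*u) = (u - 1)*(u + 3)*(u)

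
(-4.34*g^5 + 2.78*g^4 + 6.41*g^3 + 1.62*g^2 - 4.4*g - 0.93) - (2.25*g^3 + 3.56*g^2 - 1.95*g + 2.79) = -4.34*g^5 + 2.78*g^4 + 4.16*g^3 - 1.94*g^2 - 2.45*g - 3.72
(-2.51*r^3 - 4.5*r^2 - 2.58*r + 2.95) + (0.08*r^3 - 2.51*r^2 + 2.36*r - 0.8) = -2.43*r^3 - 7.01*r^2 - 0.22*r + 2.15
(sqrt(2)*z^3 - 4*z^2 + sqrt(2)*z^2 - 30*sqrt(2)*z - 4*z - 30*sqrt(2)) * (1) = sqrt(2)*z^3 - 4*z^2 + sqrt(2)*z^2 - 30*sqrt(2)*z - 4*z - 30*sqrt(2)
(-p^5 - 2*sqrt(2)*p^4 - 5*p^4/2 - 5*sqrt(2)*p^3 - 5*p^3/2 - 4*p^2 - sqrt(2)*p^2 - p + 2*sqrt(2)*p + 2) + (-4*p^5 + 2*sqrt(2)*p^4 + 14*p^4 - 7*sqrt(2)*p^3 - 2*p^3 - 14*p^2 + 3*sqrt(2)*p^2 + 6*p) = -5*p^5 + 23*p^4/2 - 12*sqrt(2)*p^3 - 9*p^3/2 - 18*p^2 + 2*sqrt(2)*p^2 + 2*sqrt(2)*p + 5*p + 2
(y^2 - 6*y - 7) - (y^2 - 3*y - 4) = -3*y - 3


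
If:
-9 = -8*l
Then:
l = 9/8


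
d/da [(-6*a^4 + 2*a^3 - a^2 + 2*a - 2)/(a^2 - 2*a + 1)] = 2*(-6*a^4 + 13*a^3 - 3*a^2 + 1)/(a^3 - 3*a^2 + 3*a - 1)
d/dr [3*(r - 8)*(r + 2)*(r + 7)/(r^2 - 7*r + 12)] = 3*(r^4 - 14*r^3 + 87*r^2 + 248*r - 1480)/(r^4 - 14*r^3 + 73*r^2 - 168*r + 144)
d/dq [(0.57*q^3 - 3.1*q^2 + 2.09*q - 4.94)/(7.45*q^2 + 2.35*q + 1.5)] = (4.2465*q^4 + 2.679*q^3 - 20.2905*q^2 + 64.306*q + 14.744)/(55.5025*q^4 + 35.015*q^3 + 27.8725*q^2 + 7.05*q + 2.25)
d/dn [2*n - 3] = 2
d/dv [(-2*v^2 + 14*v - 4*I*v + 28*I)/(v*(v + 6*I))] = 2*(-v^2*(7 + 4*I) - 28*I*v + 84)/(v^2*(v^2 + 12*I*v - 36))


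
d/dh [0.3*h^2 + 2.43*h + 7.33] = 0.6*h + 2.43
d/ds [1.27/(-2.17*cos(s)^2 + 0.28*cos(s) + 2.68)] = (0.3556 - 5.5118*cos(s))*sin(s)/(-2.17*cos(s)^2 + 0.28*cos(s) + 2.68)^2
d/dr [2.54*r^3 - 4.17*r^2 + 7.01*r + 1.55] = 7.62*r^2 - 8.34*r + 7.01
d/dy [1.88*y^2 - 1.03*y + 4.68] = 3.76*y - 1.03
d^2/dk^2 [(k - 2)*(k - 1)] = 2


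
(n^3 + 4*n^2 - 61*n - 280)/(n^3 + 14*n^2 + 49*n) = (n^2 - 3*n - 40)/(n*(n + 7))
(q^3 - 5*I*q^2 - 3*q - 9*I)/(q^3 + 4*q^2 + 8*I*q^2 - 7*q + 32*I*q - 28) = (q^2 - 6*I*q - 9)/(q^2 + q*(4 + 7*I) + 28*I)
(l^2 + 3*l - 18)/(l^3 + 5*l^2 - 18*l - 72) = (l - 3)/(l^2 - l - 12)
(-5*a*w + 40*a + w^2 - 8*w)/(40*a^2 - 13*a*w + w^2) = (w - 8)/(-8*a + w)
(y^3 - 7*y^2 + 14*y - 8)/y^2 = y - 7 + 14/y - 8/y^2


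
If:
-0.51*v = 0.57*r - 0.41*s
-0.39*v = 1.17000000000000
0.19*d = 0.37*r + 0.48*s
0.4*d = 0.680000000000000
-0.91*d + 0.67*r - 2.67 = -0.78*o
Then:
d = 1.70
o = 3.66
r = 2.04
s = -0.90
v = -3.00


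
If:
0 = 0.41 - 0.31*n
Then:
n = 1.32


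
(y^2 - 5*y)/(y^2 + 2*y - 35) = y/(y + 7)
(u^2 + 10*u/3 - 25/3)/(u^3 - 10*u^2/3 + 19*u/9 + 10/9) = 3*(u + 5)/(3*u^2 - 5*u - 2)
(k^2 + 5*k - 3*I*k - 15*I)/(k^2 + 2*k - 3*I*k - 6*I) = (k + 5)/(k + 2)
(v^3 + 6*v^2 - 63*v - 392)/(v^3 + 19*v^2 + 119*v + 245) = (v - 8)/(v + 5)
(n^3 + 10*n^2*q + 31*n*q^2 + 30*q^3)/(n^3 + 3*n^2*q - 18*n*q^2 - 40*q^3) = (-n - 3*q)/(-n + 4*q)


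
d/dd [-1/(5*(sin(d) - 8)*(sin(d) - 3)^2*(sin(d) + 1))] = (4*sin(d)^2 - 27*sin(d) + 5)*cos(d)/(5*(sin(d) - 8)^2*(sin(d) - 3)^3*(sin(d) + 1)^2)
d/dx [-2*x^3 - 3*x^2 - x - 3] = -6*x^2 - 6*x - 1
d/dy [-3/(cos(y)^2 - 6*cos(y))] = 6*(3 - cos(y))*sin(y)/((cos(y) - 6)^2*cos(y)^2)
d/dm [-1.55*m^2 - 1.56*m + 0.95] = -3.1*m - 1.56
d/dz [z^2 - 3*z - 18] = 2*z - 3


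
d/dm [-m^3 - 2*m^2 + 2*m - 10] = -3*m^2 - 4*m + 2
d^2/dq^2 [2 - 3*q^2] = -6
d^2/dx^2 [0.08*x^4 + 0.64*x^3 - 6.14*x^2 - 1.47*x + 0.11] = 0.96*x^2 + 3.84*x - 12.28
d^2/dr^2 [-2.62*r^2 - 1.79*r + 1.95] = -5.24000000000000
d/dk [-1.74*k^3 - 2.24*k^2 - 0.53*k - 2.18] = -5.22*k^2 - 4.48*k - 0.53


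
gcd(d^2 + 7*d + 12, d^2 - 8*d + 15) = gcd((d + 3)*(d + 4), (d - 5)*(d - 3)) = 1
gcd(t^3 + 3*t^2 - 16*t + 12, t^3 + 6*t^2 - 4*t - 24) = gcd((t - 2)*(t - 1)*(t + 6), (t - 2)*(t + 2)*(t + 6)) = t^2 + 4*t - 12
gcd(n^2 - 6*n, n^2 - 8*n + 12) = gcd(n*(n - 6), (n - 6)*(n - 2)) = n - 6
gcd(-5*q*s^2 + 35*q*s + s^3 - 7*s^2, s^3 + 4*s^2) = s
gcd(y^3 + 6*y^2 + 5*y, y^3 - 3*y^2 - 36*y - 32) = y + 1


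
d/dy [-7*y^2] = -14*y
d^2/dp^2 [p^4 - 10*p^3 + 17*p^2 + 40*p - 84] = 12*p^2 - 60*p + 34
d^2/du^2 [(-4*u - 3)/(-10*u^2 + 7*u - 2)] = 2*((4*u + 3)*(20*u - 7)^2 - 2*(60*u + 1)*(10*u^2 - 7*u + 2))/(10*u^2 - 7*u + 2)^3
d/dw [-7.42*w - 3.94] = -7.42000000000000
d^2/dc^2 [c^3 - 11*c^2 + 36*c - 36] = 6*c - 22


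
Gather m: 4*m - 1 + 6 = 4*m + 5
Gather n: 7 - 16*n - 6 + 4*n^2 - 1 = 4*n^2 - 16*n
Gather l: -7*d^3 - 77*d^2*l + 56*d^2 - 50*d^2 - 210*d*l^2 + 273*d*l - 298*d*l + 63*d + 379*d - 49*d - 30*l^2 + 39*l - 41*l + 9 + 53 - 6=-7*d^3 + 6*d^2 + 393*d + l^2*(-210*d - 30) + l*(-77*d^2 - 25*d - 2) + 56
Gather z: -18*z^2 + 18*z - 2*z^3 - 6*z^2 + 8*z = -2*z^3 - 24*z^2 + 26*z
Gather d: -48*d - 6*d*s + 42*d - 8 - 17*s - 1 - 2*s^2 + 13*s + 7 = d*(-6*s - 6) - 2*s^2 - 4*s - 2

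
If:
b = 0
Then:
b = 0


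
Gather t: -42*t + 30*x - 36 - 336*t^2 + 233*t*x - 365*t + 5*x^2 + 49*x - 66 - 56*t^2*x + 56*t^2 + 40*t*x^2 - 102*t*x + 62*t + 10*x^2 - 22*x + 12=t^2*(-56*x - 280) + t*(40*x^2 + 131*x - 345) + 15*x^2 + 57*x - 90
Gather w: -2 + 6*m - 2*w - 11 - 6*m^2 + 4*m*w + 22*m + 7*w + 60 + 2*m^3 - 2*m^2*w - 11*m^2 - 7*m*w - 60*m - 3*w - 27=2*m^3 - 17*m^2 - 32*m + w*(-2*m^2 - 3*m + 2) + 20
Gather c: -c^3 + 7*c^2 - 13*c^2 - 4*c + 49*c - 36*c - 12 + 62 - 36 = -c^3 - 6*c^2 + 9*c + 14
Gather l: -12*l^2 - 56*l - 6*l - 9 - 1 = -12*l^2 - 62*l - 10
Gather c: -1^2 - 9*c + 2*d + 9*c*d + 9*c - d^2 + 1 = 9*c*d - d^2 + 2*d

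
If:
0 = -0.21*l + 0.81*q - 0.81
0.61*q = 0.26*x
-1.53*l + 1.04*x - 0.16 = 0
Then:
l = 2.54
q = 1.66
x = 3.89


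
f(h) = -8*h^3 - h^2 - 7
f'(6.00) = -876.00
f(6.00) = -1771.00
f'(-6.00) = -852.00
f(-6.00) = 1685.00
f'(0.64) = -11.11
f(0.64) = -9.51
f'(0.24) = -1.86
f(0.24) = -7.17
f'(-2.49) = -143.82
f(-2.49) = 110.31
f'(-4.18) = -410.98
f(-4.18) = 559.80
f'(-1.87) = -80.19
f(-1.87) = 41.82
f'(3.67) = -330.59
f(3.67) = -415.92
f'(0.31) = -2.93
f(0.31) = -7.33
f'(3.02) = -224.93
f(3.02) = -236.47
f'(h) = -24*h^2 - 2*h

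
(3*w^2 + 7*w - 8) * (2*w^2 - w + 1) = 6*w^4 + 11*w^3 - 20*w^2 + 15*w - 8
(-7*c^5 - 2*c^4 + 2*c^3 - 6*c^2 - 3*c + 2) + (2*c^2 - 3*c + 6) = -7*c^5 - 2*c^4 + 2*c^3 - 4*c^2 - 6*c + 8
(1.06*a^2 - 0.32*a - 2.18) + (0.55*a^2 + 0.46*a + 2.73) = 1.61*a^2 + 0.14*a + 0.55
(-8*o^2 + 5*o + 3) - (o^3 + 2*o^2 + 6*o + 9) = -o^3 - 10*o^2 - o - 6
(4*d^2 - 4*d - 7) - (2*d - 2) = 4*d^2 - 6*d - 5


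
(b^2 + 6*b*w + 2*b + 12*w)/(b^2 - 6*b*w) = (b^2 + 6*b*w + 2*b + 12*w)/(b*(b - 6*w))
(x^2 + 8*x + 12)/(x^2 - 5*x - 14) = (x + 6)/(x - 7)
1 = 1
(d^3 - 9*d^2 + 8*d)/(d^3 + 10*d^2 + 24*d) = (d^2 - 9*d + 8)/(d^2 + 10*d + 24)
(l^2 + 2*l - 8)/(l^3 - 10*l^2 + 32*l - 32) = (l + 4)/(l^2 - 8*l + 16)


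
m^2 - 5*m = m*(m - 5)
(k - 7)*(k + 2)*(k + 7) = k^3 + 2*k^2 - 49*k - 98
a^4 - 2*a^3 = a^3*(a - 2)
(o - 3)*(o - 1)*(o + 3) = o^3 - o^2 - 9*o + 9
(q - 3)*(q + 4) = q^2 + q - 12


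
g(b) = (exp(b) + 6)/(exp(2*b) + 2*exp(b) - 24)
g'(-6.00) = 0.00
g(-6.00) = -0.25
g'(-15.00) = 0.00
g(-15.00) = -0.25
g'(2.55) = -0.17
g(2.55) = 0.11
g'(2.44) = -0.21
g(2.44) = 0.13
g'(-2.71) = -0.00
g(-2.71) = -0.25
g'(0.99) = -1.57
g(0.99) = -0.76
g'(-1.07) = -0.03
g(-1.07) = -0.27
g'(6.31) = -0.00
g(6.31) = 0.00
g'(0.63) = -0.42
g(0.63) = -0.47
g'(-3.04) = -0.00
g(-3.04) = -0.25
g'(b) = (exp(b) + 6)*(-2*exp(2*b) - 2*exp(b))/(exp(2*b) + 2*exp(b) - 24)^2 + exp(b)/(exp(2*b) + 2*exp(b) - 24) = -exp(b)/(exp(2*b) - 8*exp(b) + 16)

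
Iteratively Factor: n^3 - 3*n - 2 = (n + 1)*(n^2 - n - 2) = (n - 2)*(n + 1)*(n + 1)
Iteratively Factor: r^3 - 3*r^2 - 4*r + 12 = (r + 2)*(r^2 - 5*r + 6) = (r - 3)*(r + 2)*(r - 2)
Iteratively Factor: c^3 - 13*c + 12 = (c - 3)*(c^2 + 3*c - 4) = (c - 3)*(c + 4)*(c - 1)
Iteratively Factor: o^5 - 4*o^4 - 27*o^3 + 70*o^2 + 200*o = (o - 5)*(o^4 + o^3 - 22*o^2 - 40*o) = (o - 5)^2*(o^3 + 6*o^2 + 8*o) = (o - 5)^2*(o + 4)*(o^2 + 2*o) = o*(o - 5)^2*(o + 4)*(o + 2)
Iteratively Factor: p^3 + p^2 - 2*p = (p)*(p^2 + p - 2) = p*(p + 2)*(p - 1)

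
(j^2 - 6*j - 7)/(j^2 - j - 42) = (j + 1)/(j + 6)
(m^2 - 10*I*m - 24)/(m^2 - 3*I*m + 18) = (m - 4*I)/(m + 3*I)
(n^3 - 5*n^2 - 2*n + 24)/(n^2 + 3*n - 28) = (n^2 - n - 6)/(n + 7)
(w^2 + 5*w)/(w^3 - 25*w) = 1/(w - 5)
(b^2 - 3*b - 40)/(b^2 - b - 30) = (b - 8)/(b - 6)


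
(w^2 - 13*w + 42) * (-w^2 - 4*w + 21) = -w^4 + 9*w^3 + 31*w^2 - 441*w + 882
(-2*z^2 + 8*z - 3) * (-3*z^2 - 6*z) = 6*z^4 - 12*z^3 - 39*z^2 + 18*z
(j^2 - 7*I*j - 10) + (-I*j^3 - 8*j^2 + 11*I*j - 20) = -I*j^3 - 7*j^2 + 4*I*j - 30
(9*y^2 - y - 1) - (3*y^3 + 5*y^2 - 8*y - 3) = -3*y^3 + 4*y^2 + 7*y + 2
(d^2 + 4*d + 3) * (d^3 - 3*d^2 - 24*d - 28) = d^5 + d^4 - 33*d^3 - 133*d^2 - 184*d - 84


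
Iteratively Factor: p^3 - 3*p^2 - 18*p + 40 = (p - 2)*(p^2 - p - 20) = (p - 2)*(p + 4)*(p - 5)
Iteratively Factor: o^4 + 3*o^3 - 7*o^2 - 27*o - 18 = (o + 2)*(o^3 + o^2 - 9*o - 9) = (o - 3)*(o + 2)*(o^2 + 4*o + 3) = (o - 3)*(o + 1)*(o + 2)*(o + 3)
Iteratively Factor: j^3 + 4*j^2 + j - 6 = (j + 2)*(j^2 + 2*j - 3) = (j - 1)*(j + 2)*(j + 3)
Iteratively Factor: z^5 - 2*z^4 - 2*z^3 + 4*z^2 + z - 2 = (z + 1)*(z^4 - 3*z^3 + z^2 + 3*z - 2) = (z - 2)*(z + 1)*(z^3 - z^2 - z + 1) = (z - 2)*(z + 1)^2*(z^2 - 2*z + 1) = (z - 2)*(z - 1)*(z + 1)^2*(z - 1)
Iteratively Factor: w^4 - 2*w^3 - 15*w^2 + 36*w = (w - 3)*(w^3 + w^2 - 12*w) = (w - 3)*(w + 4)*(w^2 - 3*w) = (w - 3)^2*(w + 4)*(w)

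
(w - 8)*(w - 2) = w^2 - 10*w + 16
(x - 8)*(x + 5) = x^2 - 3*x - 40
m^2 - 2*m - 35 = (m - 7)*(m + 5)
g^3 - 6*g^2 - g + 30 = (g - 5)*(g - 3)*(g + 2)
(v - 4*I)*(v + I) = v^2 - 3*I*v + 4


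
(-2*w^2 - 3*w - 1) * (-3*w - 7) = 6*w^3 + 23*w^2 + 24*w + 7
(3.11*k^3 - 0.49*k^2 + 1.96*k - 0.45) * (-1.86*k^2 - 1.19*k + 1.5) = -5.7846*k^5 - 2.7895*k^4 + 1.6025*k^3 - 2.2304*k^2 + 3.4755*k - 0.675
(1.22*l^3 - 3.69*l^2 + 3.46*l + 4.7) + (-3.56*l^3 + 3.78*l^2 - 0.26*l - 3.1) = -2.34*l^3 + 0.0899999999999999*l^2 + 3.2*l + 1.6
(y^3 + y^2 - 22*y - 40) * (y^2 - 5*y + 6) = y^5 - 4*y^4 - 21*y^3 + 76*y^2 + 68*y - 240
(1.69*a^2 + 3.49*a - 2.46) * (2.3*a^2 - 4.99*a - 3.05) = 3.887*a^4 - 0.4061*a^3 - 28.2276*a^2 + 1.6309*a + 7.503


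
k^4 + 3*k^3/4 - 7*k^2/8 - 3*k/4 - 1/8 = (k - 1)*(k + 1/4)*(k + 1/2)*(k + 1)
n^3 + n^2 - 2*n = n*(n - 1)*(n + 2)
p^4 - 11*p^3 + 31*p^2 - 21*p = p*(p - 7)*(p - 3)*(p - 1)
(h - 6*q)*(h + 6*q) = h^2 - 36*q^2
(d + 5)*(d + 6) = d^2 + 11*d + 30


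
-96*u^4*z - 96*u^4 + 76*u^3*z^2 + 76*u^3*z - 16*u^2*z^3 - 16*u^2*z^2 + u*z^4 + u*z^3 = (-8*u + z)*(-6*u + z)*(-2*u + z)*(u*z + u)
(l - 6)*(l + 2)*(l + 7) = l^3 + 3*l^2 - 40*l - 84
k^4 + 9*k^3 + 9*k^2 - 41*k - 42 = (k - 2)*(k + 1)*(k + 3)*(k + 7)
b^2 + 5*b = b*(b + 5)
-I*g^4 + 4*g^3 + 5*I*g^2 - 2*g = g*(g + I)*(g + 2*I)*(-I*g + 1)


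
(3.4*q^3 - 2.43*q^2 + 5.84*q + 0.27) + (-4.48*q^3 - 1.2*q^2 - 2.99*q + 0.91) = -1.08*q^3 - 3.63*q^2 + 2.85*q + 1.18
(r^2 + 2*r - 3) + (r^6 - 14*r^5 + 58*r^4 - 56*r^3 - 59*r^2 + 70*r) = r^6 - 14*r^5 + 58*r^4 - 56*r^3 - 58*r^2 + 72*r - 3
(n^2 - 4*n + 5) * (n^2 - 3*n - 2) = n^4 - 7*n^3 + 15*n^2 - 7*n - 10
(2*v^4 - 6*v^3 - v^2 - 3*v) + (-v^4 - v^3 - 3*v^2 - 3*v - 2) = v^4 - 7*v^3 - 4*v^2 - 6*v - 2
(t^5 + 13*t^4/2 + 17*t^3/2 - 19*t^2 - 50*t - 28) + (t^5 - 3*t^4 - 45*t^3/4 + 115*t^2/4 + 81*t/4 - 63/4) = 2*t^5 + 7*t^4/2 - 11*t^3/4 + 39*t^2/4 - 119*t/4 - 175/4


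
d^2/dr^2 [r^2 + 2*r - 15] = 2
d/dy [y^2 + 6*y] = 2*y + 6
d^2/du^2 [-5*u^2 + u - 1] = -10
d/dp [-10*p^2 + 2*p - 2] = 2 - 20*p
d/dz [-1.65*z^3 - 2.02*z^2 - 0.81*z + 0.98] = -4.95*z^2 - 4.04*z - 0.81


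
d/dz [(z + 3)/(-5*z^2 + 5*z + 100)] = (-z^2 + z + (z + 3)*(2*z - 1) + 20)/(5*(-z^2 + z + 20)^2)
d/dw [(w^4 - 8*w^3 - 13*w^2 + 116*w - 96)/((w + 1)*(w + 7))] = 2*(w^5 + 8*w^4 - 50*w^3 - 194*w^2 + 5*w + 790)/(w^4 + 16*w^3 + 78*w^2 + 112*w + 49)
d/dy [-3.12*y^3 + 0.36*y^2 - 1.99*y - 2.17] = -9.36*y^2 + 0.72*y - 1.99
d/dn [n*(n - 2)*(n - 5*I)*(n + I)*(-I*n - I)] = -5*I*n^4 + n^3*(-16 + 4*I) + n^2*(12 - 9*I) + n*(16 + 10*I) + 10*I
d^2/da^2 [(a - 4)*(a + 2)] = 2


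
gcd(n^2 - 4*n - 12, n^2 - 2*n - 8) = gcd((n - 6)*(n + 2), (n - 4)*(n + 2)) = n + 2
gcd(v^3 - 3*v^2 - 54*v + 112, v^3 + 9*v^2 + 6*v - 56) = v^2 + 5*v - 14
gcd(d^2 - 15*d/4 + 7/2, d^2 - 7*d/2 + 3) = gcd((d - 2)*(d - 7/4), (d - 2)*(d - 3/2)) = d - 2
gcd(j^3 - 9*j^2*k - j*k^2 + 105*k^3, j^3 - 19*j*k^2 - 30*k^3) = j^2 - 2*j*k - 15*k^2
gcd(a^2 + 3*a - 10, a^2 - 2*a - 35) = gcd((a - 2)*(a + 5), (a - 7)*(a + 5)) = a + 5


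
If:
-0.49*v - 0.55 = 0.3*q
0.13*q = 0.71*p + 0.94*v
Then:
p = -1.62300469483568*v - 0.335680751173709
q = -1.63333333333333*v - 1.83333333333333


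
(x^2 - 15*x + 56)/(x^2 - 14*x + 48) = (x - 7)/(x - 6)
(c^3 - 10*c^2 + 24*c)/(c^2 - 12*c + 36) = c*(c - 4)/(c - 6)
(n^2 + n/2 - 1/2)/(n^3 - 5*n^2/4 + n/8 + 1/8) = 4*(n + 1)/(4*n^2 - 3*n - 1)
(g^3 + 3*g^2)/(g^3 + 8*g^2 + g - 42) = g^2/(g^2 + 5*g - 14)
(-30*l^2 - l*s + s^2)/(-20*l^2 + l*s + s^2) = (-6*l + s)/(-4*l + s)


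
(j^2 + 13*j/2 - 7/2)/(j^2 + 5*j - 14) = (j - 1/2)/(j - 2)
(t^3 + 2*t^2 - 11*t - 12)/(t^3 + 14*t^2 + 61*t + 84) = (t^2 - 2*t - 3)/(t^2 + 10*t + 21)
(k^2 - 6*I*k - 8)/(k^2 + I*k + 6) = (k - 4*I)/(k + 3*I)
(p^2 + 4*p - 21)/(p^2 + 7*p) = (p - 3)/p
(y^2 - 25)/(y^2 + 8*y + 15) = (y - 5)/(y + 3)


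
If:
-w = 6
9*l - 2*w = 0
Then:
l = -4/3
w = -6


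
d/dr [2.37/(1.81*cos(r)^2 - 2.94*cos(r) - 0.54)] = (8.5794*cos(r) - 6.9678)*sin(r)/(-1.81*cos(r)^2 + 2.94*cos(r) + 0.54)^2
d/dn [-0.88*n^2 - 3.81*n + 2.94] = -1.76*n - 3.81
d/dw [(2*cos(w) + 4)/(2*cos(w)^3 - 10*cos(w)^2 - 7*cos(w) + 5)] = 8*(-37*cos(w) + cos(2*w) + cos(3*w) - 18)*sin(w)/(-11*cos(w) - 10*cos(2*w) + cos(3*w))^2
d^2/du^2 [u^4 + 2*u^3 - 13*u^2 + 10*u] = 12*u^2 + 12*u - 26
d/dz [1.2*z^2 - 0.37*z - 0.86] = 2.4*z - 0.37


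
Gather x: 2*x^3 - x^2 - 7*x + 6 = 2*x^3 - x^2 - 7*x + 6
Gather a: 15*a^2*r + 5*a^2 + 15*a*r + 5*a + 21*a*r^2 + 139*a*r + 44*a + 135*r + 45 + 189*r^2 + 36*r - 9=a^2*(15*r + 5) + a*(21*r^2 + 154*r + 49) + 189*r^2 + 171*r + 36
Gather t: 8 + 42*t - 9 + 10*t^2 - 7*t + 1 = 10*t^2 + 35*t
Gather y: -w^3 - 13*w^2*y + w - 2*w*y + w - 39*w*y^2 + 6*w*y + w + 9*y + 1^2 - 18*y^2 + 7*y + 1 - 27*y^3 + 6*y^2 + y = -w^3 + 3*w - 27*y^3 + y^2*(-39*w - 12) + y*(-13*w^2 + 4*w + 17) + 2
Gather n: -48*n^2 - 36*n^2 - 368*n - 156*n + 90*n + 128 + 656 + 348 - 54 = -84*n^2 - 434*n + 1078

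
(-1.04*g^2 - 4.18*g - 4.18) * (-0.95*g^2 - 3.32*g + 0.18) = 0.988*g^4 + 7.4238*g^3 + 17.6614*g^2 + 13.1252*g - 0.7524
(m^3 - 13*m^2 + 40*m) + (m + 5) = m^3 - 13*m^2 + 41*m + 5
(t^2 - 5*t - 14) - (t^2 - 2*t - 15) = 1 - 3*t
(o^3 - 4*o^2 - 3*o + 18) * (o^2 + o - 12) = o^5 - 3*o^4 - 19*o^3 + 63*o^2 + 54*o - 216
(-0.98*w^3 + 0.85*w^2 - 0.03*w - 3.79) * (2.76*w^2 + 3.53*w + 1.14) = -2.7048*w^5 - 1.1134*w^4 + 1.8005*w^3 - 9.5973*w^2 - 13.4129*w - 4.3206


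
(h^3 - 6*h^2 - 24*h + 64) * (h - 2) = h^4 - 8*h^3 - 12*h^2 + 112*h - 128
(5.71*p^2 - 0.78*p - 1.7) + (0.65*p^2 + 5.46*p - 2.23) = 6.36*p^2 + 4.68*p - 3.93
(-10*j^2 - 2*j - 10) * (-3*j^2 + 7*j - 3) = 30*j^4 - 64*j^3 + 46*j^2 - 64*j + 30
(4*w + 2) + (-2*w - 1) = 2*w + 1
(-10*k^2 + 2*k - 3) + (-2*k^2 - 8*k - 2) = -12*k^2 - 6*k - 5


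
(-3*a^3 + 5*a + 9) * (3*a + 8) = -9*a^4 - 24*a^3 + 15*a^2 + 67*a + 72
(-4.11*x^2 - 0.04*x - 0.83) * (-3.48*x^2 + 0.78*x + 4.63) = 14.3028*x^4 - 3.0666*x^3 - 16.1721*x^2 - 0.8326*x - 3.8429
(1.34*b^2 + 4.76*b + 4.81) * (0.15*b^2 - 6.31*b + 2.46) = 0.201*b^4 - 7.7414*b^3 - 26.0177*b^2 - 18.6415*b + 11.8326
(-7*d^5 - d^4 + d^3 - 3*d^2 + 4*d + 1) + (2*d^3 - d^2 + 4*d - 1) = -7*d^5 - d^4 + 3*d^3 - 4*d^2 + 8*d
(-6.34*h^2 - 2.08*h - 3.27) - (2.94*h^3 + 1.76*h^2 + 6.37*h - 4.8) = -2.94*h^3 - 8.1*h^2 - 8.45*h + 1.53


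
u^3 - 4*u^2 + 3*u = u*(u - 3)*(u - 1)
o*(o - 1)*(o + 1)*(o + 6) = o^4 + 6*o^3 - o^2 - 6*o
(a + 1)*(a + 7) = a^2 + 8*a + 7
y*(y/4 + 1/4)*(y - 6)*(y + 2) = y^4/4 - 3*y^3/4 - 4*y^2 - 3*y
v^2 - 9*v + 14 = (v - 7)*(v - 2)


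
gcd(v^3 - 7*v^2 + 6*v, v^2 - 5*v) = v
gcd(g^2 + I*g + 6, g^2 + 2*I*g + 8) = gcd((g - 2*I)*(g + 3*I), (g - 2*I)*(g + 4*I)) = g - 2*I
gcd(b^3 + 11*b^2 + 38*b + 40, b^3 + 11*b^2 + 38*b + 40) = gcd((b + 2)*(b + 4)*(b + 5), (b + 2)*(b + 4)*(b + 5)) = b^3 + 11*b^2 + 38*b + 40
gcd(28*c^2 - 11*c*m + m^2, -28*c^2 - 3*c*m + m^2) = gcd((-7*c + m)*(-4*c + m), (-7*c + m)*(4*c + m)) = 7*c - m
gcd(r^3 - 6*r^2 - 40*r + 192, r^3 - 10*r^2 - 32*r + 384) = r^2 - 2*r - 48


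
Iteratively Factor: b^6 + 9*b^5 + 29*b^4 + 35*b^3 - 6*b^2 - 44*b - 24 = (b + 3)*(b^5 + 6*b^4 + 11*b^3 + 2*b^2 - 12*b - 8) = (b + 1)*(b + 3)*(b^4 + 5*b^3 + 6*b^2 - 4*b - 8) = (b + 1)*(b + 2)*(b + 3)*(b^3 + 3*b^2 - 4) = (b + 1)*(b + 2)^2*(b + 3)*(b^2 + b - 2) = (b + 1)*(b + 2)^3*(b + 3)*(b - 1)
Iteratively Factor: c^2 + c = (c)*(c + 1)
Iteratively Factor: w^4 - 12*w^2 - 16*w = (w)*(w^3 - 12*w - 16) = w*(w - 4)*(w^2 + 4*w + 4) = w*(w - 4)*(w + 2)*(w + 2)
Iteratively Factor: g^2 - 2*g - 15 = (g + 3)*(g - 5)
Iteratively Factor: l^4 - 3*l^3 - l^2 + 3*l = (l + 1)*(l^3 - 4*l^2 + 3*l) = l*(l + 1)*(l^2 - 4*l + 3) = l*(l - 1)*(l + 1)*(l - 3)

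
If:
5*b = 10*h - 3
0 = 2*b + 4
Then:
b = -2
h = -7/10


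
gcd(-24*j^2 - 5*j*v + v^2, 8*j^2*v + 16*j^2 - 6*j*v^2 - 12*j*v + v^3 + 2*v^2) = 1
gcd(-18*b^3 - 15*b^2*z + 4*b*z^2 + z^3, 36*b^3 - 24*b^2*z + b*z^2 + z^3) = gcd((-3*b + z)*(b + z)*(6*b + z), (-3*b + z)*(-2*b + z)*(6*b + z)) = -18*b^2 + 3*b*z + z^2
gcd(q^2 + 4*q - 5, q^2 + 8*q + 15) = q + 5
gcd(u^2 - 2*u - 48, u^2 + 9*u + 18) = u + 6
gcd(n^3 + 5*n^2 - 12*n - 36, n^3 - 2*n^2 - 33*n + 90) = n^2 + 3*n - 18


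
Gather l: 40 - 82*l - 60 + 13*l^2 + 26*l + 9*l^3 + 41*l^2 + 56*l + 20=9*l^3 + 54*l^2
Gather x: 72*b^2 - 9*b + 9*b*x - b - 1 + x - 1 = 72*b^2 - 10*b + x*(9*b + 1) - 2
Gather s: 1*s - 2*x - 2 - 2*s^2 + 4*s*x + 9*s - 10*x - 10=-2*s^2 + s*(4*x + 10) - 12*x - 12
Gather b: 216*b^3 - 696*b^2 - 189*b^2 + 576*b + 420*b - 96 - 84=216*b^3 - 885*b^2 + 996*b - 180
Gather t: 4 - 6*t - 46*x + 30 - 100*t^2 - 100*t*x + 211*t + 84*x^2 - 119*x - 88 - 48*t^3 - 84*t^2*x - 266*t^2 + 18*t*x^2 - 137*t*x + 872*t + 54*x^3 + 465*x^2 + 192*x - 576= -48*t^3 + t^2*(-84*x - 366) + t*(18*x^2 - 237*x + 1077) + 54*x^3 + 549*x^2 + 27*x - 630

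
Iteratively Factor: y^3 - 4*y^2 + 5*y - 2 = (y - 2)*(y^2 - 2*y + 1) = (y - 2)*(y - 1)*(y - 1)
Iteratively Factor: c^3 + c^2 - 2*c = (c + 2)*(c^2 - c) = c*(c + 2)*(c - 1)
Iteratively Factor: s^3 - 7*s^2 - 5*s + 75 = (s - 5)*(s^2 - 2*s - 15) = (s - 5)^2*(s + 3)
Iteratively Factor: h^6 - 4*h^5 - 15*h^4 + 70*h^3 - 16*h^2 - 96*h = (h - 4)*(h^5 - 15*h^3 + 10*h^2 + 24*h) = (h - 4)*(h - 3)*(h^4 + 3*h^3 - 6*h^2 - 8*h) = h*(h - 4)*(h - 3)*(h^3 + 3*h^2 - 6*h - 8) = h*(h - 4)*(h - 3)*(h + 4)*(h^2 - h - 2) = h*(h - 4)*(h - 3)*(h + 1)*(h + 4)*(h - 2)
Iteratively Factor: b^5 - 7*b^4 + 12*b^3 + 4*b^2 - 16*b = (b - 2)*(b^4 - 5*b^3 + 2*b^2 + 8*b) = b*(b - 2)*(b^3 - 5*b^2 + 2*b + 8) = b*(b - 2)^2*(b^2 - 3*b - 4) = b*(b - 4)*(b - 2)^2*(b + 1)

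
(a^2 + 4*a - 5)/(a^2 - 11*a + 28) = (a^2 + 4*a - 5)/(a^2 - 11*a + 28)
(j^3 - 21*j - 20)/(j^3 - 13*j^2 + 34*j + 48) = (j^2 - j - 20)/(j^2 - 14*j + 48)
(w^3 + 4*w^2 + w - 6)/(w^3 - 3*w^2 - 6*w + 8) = (w + 3)/(w - 4)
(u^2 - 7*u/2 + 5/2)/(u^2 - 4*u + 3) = (u - 5/2)/(u - 3)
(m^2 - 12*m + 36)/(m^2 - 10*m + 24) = (m - 6)/(m - 4)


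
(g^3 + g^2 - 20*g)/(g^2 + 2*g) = (g^2 + g - 20)/(g + 2)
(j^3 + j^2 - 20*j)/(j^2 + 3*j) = (j^2 + j - 20)/(j + 3)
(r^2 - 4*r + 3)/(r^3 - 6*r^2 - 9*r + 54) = (r - 1)/(r^2 - 3*r - 18)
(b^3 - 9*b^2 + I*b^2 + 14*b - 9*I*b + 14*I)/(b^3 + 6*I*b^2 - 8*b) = (b^3 + b^2*(-9 + I) + b*(14 - 9*I) + 14*I)/(b*(b^2 + 6*I*b - 8))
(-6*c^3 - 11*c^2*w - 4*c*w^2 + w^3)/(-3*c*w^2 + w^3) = (6*c^3 + 11*c^2*w + 4*c*w^2 - w^3)/(w^2*(3*c - w))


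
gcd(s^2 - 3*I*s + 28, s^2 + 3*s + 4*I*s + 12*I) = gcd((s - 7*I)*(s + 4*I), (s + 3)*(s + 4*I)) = s + 4*I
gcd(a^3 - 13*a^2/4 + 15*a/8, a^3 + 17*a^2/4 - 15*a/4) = a^2 - 3*a/4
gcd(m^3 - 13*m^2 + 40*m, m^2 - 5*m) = m^2 - 5*m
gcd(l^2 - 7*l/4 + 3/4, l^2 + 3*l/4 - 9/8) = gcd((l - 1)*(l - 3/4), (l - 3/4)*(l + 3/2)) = l - 3/4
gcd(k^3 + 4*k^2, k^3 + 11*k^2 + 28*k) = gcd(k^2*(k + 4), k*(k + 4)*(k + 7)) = k^2 + 4*k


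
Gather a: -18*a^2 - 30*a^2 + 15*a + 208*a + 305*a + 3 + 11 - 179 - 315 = -48*a^2 + 528*a - 480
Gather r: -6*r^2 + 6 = 6 - 6*r^2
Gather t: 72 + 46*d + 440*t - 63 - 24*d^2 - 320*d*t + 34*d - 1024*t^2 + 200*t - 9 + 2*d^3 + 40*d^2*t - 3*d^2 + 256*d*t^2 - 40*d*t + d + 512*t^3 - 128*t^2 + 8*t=2*d^3 - 27*d^2 + 81*d + 512*t^3 + t^2*(256*d - 1152) + t*(40*d^2 - 360*d + 648)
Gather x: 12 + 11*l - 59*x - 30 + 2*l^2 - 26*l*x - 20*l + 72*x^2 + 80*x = 2*l^2 - 9*l + 72*x^2 + x*(21 - 26*l) - 18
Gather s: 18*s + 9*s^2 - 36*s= 9*s^2 - 18*s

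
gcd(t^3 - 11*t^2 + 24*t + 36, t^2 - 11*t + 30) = t - 6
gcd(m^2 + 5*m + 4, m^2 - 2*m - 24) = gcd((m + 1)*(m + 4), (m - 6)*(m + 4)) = m + 4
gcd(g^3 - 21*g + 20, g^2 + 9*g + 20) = g + 5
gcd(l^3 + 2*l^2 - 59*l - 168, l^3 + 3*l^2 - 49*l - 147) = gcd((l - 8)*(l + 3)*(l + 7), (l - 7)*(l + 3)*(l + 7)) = l^2 + 10*l + 21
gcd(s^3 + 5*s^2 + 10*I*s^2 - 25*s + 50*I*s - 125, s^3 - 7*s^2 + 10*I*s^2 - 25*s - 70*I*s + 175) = s^2 + 10*I*s - 25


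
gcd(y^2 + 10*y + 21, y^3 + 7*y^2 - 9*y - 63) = y^2 + 10*y + 21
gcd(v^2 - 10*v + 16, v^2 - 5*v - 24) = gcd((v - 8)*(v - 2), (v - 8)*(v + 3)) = v - 8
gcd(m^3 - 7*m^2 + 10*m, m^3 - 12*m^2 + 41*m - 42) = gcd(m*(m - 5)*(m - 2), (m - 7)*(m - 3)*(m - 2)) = m - 2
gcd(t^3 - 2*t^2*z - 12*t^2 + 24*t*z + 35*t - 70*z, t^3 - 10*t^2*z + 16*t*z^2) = -t + 2*z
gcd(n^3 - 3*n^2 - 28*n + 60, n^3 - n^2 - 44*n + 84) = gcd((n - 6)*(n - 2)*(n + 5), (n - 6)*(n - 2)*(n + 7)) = n^2 - 8*n + 12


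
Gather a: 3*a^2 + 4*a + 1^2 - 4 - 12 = 3*a^2 + 4*a - 15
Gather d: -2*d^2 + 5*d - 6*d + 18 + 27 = -2*d^2 - d + 45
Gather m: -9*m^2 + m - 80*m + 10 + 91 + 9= -9*m^2 - 79*m + 110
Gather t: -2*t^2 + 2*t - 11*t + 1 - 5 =-2*t^2 - 9*t - 4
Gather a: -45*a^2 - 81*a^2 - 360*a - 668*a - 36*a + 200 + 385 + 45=-126*a^2 - 1064*a + 630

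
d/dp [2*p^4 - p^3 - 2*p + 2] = 8*p^3 - 3*p^2 - 2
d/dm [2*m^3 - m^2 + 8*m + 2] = 6*m^2 - 2*m + 8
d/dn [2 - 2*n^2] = -4*n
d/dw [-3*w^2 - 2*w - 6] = -6*w - 2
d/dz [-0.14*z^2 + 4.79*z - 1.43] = 4.79 - 0.28*z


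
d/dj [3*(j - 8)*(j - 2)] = 6*j - 30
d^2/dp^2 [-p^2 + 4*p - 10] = -2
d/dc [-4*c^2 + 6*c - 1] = 6 - 8*c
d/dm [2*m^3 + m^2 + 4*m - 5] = 6*m^2 + 2*m + 4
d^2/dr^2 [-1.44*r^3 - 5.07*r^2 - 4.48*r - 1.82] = -8.64*r - 10.14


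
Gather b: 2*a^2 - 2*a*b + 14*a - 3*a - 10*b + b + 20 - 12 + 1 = 2*a^2 + 11*a + b*(-2*a - 9) + 9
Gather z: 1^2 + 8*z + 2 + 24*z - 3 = 32*z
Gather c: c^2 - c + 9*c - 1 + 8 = c^2 + 8*c + 7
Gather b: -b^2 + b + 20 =-b^2 + b + 20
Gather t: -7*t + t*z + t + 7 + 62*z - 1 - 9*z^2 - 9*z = t*(z - 6) - 9*z^2 + 53*z + 6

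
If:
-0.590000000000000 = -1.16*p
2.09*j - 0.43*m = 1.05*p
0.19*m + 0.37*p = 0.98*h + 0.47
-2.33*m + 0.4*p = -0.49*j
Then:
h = -0.26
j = 0.29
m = 0.15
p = 0.51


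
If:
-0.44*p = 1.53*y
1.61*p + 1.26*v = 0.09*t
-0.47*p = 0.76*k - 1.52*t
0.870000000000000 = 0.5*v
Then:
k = 48.72 - 122.258672248804*y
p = -3.47727272727273*y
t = 24.36 - 62.2045454545455*y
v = 1.74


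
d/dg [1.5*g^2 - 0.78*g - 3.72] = 3.0*g - 0.78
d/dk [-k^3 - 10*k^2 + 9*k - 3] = -3*k^2 - 20*k + 9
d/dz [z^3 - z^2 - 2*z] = 3*z^2 - 2*z - 2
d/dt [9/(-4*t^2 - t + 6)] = 9*(8*t + 1)/(4*t^2 + t - 6)^2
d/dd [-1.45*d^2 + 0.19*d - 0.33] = 0.19 - 2.9*d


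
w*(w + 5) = w^2 + 5*w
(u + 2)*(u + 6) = u^2 + 8*u + 12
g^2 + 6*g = g*(g + 6)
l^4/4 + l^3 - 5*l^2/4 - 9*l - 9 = (l/4 + 1/2)*(l - 3)*(l + 2)*(l + 3)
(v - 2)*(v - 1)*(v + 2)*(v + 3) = v^4 + 2*v^3 - 7*v^2 - 8*v + 12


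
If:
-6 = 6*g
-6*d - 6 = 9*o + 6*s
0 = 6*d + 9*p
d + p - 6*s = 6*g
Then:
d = 18*s - 18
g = -1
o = 34/3 - 38*s/3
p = 12 - 12*s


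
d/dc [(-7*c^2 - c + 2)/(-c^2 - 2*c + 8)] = (13*c^2 - 108*c - 4)/(c^4 + 4*c^3 - 12*c^2 - 32*c + 64)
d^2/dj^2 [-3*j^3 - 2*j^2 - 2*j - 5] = -18*j - 4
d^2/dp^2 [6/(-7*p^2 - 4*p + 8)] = 12*(49*p^2 + 28*p - 4*(7*p + 2)^2 - 56)/(7*p^2 + 4*p - 8)^3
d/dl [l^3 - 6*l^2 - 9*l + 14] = 3*l^2 - 12*l - 9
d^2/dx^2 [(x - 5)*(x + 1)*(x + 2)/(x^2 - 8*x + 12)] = 2*(23*x^3 - 246*x^2 + 1140*x - 2056)/(x^6 - 24*x^5 + 228*x^4 - 1088*x^3 + 2736*x^2 - 3456*x + 1728)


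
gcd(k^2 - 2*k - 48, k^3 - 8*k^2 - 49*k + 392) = k - 8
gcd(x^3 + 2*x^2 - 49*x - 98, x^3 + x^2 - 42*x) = x + 7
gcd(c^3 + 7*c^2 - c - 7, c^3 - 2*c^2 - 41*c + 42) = c - 1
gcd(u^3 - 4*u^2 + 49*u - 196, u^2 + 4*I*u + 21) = u + 7*I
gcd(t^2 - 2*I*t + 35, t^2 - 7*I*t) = t - 7*I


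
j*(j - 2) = j^2 - 2*j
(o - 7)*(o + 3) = o^2 - 4*o - 21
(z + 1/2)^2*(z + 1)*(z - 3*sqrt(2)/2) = z^4 - 3*sqrt(2)*z^3/2 + 2*z^3 - 3*sqrt(2)*z^2 + 5*z^2/4 - 15*sqrt(2)*z/8 + z/4 - 3*sqrt(2)/8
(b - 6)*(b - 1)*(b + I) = b^3 - 7*b^2 + I*b^2 + 6*b - 7*I*b + 6*I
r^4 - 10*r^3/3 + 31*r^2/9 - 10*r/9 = r*(r - 5/3)*(r - 1)*(r - 2/3)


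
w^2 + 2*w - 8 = (w - 2)*(w + 4)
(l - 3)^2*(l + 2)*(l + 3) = l^4 - l^3 - 15*l^2 + 9*l + 54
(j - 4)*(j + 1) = j^2 - 3*j - 4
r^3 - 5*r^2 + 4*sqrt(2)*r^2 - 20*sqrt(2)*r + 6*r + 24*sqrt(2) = (r - 3)*(r - 2)*(r + 4*sqrt(2))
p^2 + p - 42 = (p - 6)*(p + 7)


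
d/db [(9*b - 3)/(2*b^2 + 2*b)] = 3*(-3*b^2 + 2*b + 1)/(2*b^2*(b^2 + 2*b + 1))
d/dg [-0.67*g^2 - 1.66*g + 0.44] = -1.34*g - 1.66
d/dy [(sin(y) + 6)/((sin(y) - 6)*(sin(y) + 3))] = -(sin(y) + 12)*sin(y)*cos(y)/((sin(y) - 6)^2*(sin(y) + 3)^2)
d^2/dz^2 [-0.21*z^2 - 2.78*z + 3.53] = -0.420000000000000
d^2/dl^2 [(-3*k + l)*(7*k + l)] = 2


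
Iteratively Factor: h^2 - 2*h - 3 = (h + 1)*(h - 3)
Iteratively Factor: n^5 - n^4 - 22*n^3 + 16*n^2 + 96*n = (n - 4)*(n^4 + 3*n^3 - 10*n^2 - 24*n) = (n - 4)*(n + 4)*(n^3 - n^2 - 6*n) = (n - 4)*(n + 2)*(n + 4)*(n^2 - 3*n) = n*(n - 4)*(n + 2)*(n + 4)*(n - 3)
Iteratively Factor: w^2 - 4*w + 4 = (w - 2)*(w - 2)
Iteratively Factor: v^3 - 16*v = (v - 4)*(v^2 + 4*v) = v*(v - 4)*(v + 4)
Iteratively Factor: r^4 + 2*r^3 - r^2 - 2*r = (r)*(r^3 + 2*r^2 - r - 2) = r*(r - 1)*(r^2 + 3*r + 2) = r*(r - 1)*(r + 1)*(r + 2)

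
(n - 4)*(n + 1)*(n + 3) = n^3 - 13*n - 12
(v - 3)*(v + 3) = v^2 - 9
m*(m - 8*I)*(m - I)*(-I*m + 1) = -I*m^4 - 8*m^3 - I*m^2 - 8*m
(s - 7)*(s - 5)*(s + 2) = s^3 - 10*s^2 + 11*s + 70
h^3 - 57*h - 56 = (h - 8)*(h + 1)*(h + 7)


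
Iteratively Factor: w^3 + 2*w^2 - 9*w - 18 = (w + 3)*(w^2 - w - 6) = (w - 3)*(w + 3)*(w + 2)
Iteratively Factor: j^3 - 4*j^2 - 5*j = (j + 1)*(j^2 - 5*j) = j*(j + 1)*(j - 5)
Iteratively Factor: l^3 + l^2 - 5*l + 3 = (l - 1)*(l^2 + 2*l - 3) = (l - 1)^2*(l + 3)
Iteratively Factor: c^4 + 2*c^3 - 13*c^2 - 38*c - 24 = (c + 3)*(c^3 - c^2 - 10*c - 8) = (c + 1)*(c + 3)*(c^2 - 2*c - 8) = (c + 1)*(c + 2)*(c + 3)*(c - 4)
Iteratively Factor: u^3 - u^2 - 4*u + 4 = (u - 2)*(u^2 + u - 2) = (u - 2)*(u - 1)*(u + 2)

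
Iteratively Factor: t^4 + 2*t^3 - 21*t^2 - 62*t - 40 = (t - 5)*(t^3 + 7*t^2 + 14*t + 8) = (t - 5)*(t + 4)*(t^2 + 3*t + 2) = (t - 5)*(t + 2)*(t + 4)*(t + 1)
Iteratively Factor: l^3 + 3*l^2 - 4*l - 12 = (l + 3)*(l^2 - 4) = (l - 2)*(l + 3)*(l + 2)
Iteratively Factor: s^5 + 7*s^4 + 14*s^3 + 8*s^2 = (s + 1)*(s^4 + 6*s^3 + 8*s^2) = s*(s + 1)*(s^3 + 6*s^2 + 8*s) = s*(s + 1)*(s + 2)*(s^2 + 4*s) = s*(s + 1)*(s + 2)*(s + 4)*(s)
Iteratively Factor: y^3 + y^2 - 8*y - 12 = (y + 2)*(y^2 - y - 6) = (y + 2)^2*(y - 3)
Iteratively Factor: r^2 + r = (r)*(r + 1)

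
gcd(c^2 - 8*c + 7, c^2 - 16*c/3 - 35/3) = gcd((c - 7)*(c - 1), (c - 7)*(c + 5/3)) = c - 7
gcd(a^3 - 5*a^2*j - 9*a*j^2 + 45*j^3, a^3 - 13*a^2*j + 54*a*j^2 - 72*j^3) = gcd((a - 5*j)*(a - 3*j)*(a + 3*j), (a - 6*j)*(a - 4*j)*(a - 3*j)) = a - 3*j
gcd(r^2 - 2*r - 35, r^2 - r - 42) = r - 7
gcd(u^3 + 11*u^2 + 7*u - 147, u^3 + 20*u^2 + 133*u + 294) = u^2 + 14*u + 49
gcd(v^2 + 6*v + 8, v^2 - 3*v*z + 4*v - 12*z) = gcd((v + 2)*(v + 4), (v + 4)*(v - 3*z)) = v + 4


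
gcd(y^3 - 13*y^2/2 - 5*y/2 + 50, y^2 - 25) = y - 5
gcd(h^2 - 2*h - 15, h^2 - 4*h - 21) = h + 3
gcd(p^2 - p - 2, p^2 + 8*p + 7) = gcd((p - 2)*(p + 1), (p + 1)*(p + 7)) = p + 1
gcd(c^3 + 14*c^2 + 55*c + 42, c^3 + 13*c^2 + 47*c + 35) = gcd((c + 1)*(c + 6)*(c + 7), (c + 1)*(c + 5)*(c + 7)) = c^2 + 8*c + 7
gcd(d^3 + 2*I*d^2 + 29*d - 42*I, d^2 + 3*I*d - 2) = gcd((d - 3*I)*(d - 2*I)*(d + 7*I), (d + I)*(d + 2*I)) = 1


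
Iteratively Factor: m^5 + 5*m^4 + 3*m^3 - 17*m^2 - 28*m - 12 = (m - 2)*(m^4 + 7*m^3 + 17*m^2 + 17*m + 6) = (m - 2)*(m + 1)*(m^3 + 6*m^2 + 11*m + 6) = (m - 2)*(m + 1)^2*(m^2 + 5*m + 6) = (m - 2)*(m + 1)^2*(m + 3)*(m + 2)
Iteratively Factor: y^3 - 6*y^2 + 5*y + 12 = (y - 3)*(y^2 - 3*y - 4) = (y - 4)*(y - 3)*(y + 1)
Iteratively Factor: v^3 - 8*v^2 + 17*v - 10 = (v - 5)*(v^2 - 3*v + 2) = (v - 5)*(v - 1)*(v - 2)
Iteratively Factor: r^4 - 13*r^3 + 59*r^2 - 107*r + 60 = (r - 3)*(r^3 - 10*r^2 + 29*r - 20) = (r - 5)*(r - 3)*(r^2 - 5*r + 4) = (r - 5)*(r - 3)*(r - 1)*(r - 4)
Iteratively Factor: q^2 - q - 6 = (q - 3)*(q + 2)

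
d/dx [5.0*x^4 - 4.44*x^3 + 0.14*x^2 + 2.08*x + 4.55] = 20.0*x^3 - 13.32*x^2 + 0.28*x + 2.08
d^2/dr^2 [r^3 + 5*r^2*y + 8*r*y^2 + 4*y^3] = 6*r + 10*y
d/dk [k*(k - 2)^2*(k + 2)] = 4*k^3 - 6*k^2 - 8*k + 8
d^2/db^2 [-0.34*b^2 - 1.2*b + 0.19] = -0.680000000000000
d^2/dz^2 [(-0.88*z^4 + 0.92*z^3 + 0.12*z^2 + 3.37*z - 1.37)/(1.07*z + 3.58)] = (-6.045072*z^4 - 51.828232*z^3 - 114.196272*z^2 + 70.746528*z - 25.879334)/(1.225043*z^3 + 12.296226*z^2 + 41.140644*z + 45.882712)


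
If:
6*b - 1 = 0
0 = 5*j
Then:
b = 1/6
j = 0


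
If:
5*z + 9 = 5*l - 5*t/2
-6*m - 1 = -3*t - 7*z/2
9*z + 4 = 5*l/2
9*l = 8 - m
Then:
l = 10564/10675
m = -9676/10675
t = -13682/10675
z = -362/2135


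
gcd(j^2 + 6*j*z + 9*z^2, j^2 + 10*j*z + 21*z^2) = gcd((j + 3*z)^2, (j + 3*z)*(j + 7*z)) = j + 3*z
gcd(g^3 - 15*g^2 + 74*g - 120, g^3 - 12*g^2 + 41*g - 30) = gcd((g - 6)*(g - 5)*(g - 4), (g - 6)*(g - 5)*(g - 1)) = g^2 - 11*g + 30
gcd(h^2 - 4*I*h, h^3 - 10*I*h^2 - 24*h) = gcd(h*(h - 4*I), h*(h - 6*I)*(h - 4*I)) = h^2 - 4*I*h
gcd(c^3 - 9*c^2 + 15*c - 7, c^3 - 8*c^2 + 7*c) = c^2 - 8*c + 7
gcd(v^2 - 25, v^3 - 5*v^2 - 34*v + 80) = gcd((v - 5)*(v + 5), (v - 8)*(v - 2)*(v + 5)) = v + 5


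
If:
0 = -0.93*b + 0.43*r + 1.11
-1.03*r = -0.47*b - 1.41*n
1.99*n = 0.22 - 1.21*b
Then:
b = 1.08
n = -0.54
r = -0.25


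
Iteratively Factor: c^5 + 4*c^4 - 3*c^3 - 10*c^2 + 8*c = (c - 1)*(c^4 + 5*c^3 + 2*c^2 - 8*c) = c*(c - 1)*(c^3 + 5*c^2 + 2*c - 8) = c*(c - 1)*(c + 2)*(c^2 + 3*c - 4) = c*(c - 1)*(c + 2)*(c + 4)*(c - 1)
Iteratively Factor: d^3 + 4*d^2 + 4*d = (d + 2)*(d^2 + 2*d) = (d + 2)^2*(d)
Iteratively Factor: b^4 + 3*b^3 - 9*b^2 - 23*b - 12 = (b + 1)*(b^3 + 2*b^2 - 11*b - 12) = (b + 1)*(b + 4)*(b^2 - 2*b - 3) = (b + 1)^2*(b + 4)*(b - 3)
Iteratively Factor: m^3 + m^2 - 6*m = (m + 3)*(m^2 - 2*m) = (m - 2)*(m + 3)*(m)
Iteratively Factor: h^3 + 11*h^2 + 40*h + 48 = (h + 4)*(h^2 + 7*h + 12) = (h + 4)^2*(h + 3)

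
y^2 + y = y*(y + 1)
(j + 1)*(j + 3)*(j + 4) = j^3 + 8*j^2 + 19*j + 12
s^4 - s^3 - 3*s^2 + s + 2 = (s - 2)*(s - 1)*(s + 1)^2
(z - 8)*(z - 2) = z^2 - 10*z + 16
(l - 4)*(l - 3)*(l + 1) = l^3 - 6*l^2 + 5*l + 12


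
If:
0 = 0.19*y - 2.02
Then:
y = 10.63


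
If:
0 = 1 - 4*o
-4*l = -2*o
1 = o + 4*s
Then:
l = 1/8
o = 1/4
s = 3/16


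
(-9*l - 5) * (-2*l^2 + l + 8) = 18*l^3 + l^2 - 77*l - 40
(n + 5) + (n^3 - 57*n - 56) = n^3 - 56*n - 51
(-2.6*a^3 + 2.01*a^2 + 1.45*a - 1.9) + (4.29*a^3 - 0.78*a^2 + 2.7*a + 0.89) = 1.69*a^3 + 1.23*a^2 + 4.15*a - 1.01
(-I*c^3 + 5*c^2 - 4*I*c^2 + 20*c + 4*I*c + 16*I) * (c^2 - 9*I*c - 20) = -I*c^5 - 4*c^4 - 4*I*c^4 - 16*c^3 - 21*I*c^3 - 64*c^2 - 84*I*c^2 - 256*c - 80*I*c - 320*I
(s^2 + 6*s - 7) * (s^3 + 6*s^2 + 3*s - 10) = s^5 + 12*s^4 + 32*s^3 - 34*s^2 - 81*s + 70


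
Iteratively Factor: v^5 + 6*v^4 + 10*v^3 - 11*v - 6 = (v + 3)*(v^4 + 3*v^3 + v^2 - 3*v - 2) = (v - 1)*(v + 3)*(v^3 + 4*v^2 + 5*v + 2) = (v - 1)*(v + 1)*(v + 3)*(v^2 + 3*v + 2) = (v - 1)*(v + 1)^2*(v + 3)*(v + 2)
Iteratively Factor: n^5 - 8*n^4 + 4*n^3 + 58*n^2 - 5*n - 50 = (n - 1)*(n^4 - 7*n^3 - 3*n^2 + 55*n + 50) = (n - 5)*(n - 1)*(n^3 - 2*n^2 - 13*n - 10) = (n - 5)^2*(n - 1)*(n^2 + 3*n + 2) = (n - 5)^2*(n - 1)*(n + 1)*(n + 2)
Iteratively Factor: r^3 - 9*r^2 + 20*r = (r - 4)*(r^2 - 5*r) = (r - 5)*(r - 4)*(r)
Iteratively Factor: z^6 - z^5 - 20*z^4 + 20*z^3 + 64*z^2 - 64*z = (z - 2)*(z^5 + z^4 - 18*z^3 - 16*z^2 + 32*z) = z*(z - 2)*(z^4 + z^3 - 18*z^2 - 16*z + 32) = z*(z - 2)*(z + 4)*(z^3 - 3*z^2 - 6*z + 8) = z*(z - 2)*(z - 1)*(z + 4)*(z^2 - 2*z - 8) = z*(z - 2)*(z - 1)*(z + 2)*(z + 4)*(z - 4)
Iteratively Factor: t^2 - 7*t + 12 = (t - 4)*(t - 3)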